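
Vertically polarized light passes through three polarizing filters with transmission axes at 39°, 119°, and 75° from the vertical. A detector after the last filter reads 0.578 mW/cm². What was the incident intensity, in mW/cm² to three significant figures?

I₁ = I₀ cos²(39° − 0°) = I₀ cos²(39°) = 0.604 I₀.
I₂ = I₁ cos²(119° − 39°) = 0.604 I₀ · cos²(80°) = 0.01821 I₀.
I₃ = I₂ cos²(75° − 119°) = 0.01821 I₀ · cos²(44°) = 0.009424 I₀.
So 0.578 mW/cm² = 0.009424 I₀, giving I₀ = 0.578/0.009424 = 61.34 mW/cm².

I₀ ≈ 61.3 mW/cm²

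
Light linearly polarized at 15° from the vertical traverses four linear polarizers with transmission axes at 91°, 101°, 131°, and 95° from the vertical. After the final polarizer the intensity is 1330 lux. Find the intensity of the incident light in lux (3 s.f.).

I₀ ≈ 4.77e4 lux

I₁ = I₀ cos²(91° − 15°) = I₀ cos²(76°) = 0.05853 I₀.
I₂ = I₁ cos²(101° − 91°) = 0.05853 I₀ · cos²(10°) = 0.05676 I₀.
I₃ = I₂ cos²(131° − 101°) = 0.05676 I₀ · cos²(30°) = 0.04257 I₀.
I₄ = I₃ cos²(95° − 131°) = 0.04257 I₀ · cos²(36°) = 0.02786 I₀.
So 1330 lux = 0.02786 I₀, giving I₀ = 1330/0.02786 = 4.773e+04 lux.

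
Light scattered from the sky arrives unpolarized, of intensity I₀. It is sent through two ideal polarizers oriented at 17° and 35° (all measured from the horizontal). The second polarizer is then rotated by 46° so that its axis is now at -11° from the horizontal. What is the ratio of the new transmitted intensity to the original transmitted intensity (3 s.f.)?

Before rotation:
Unpolarized light through the first polarizer → I₁ = ½ I₀, now polarized at 17°.
I₂ = I₁ cos²(35° − 17°) = 0.5 I₀ · cos²(18°) = 0.4523 I₀.
After rotation:
Unpolarized light through the first polarizer → I₁ = ½ I₀, now polarized at 17°.
I₂ = I₁ cos²(-11° − 17°) = 0.5 I₀ · cos²(28°) = 0.3898 I₀.
Ratio = 0.3898 / 0.4523 = 0.8619.

I_new/I_old ≈ 0.862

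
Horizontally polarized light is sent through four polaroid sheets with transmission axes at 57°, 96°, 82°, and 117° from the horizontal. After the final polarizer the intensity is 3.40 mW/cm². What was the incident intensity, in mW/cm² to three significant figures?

I₀ ≈ 30.0 mW/cm²

By Malus's law, I₁ = I₀ cos²(57° − 0°) = I₀ cos²(57°) = 0.2966 I₀.
I₂ = I₁ cos²(96° − 57°) = 0.2966 I₀ · cos²(39°) = 0.1792 I₀.
I₃ = I₂ cos²(82° − 96°) = 0.1792 I₀ · cos²(14°) = 0.1687 I₀.
I₄ = I₃ cos²(117° − 82°) = 0.1687 I₀ · cos²(35°) = 0.1132 I₀.
So 3.40 mW/cm² = 0.1132 I₀, giving I₀ = 3.40/0.1132 = 30.04 mW/cm².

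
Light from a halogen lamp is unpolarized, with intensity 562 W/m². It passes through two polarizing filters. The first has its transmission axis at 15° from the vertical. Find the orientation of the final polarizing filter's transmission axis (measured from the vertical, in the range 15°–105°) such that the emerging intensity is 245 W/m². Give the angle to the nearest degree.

θ ≈ 36°

Unpolarized light through the first polarizer → I₁ = ½ I₀, now polarized at 15°.
Target fraction: 245 / 562 W/m² = 0.4359 of I₀.
Need I₂/I₀ = 0.4359, so cos²(θ − 15°) = 0.4359 / 0.5 = 0.8719.
θ − 15° = arccos(√0.8719) = 21.0°, giving θ ≈ 15 + 21.0 = 36.0°.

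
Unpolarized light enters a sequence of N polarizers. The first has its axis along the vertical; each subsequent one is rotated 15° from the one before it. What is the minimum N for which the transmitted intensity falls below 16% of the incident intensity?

N = 18

First polarizer halves the unpolarized light: factor 1/2.
Each further stage multiplies by cos²(15°) = 0.933.
After N polarizers: T = 0.5·0.933^(N−1). Require T < 0.16 ⇒ N−1 > ln(0.16/0.5)/ln(0.933) = 16.43, so N−1 ≥ 17 and N = 18.
Check: N=18 gives T = 0.1538 < 0.16; N=17 gives T = 0.1649.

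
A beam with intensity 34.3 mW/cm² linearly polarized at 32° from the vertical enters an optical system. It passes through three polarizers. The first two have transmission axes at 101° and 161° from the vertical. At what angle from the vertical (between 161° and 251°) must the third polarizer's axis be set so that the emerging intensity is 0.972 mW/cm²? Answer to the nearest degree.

By Malus's law, I₁ = I₀ cos²(101° − 32°) = I₀ cos²(69°) = 0.1284 I₀.
I₂ = I₁ cos²(161° − 101°) = 0.1284 I₀ · cos²(60°) = 0.03211 I₀.
Target fraction: 0.972 / 34.3 mW/cm² = 0.02834 of I₀.
Need I₃/I₀ = 0.02834, so cos²(θ − 161°) = 0.02834 / 0.03211 = 0.8826.
θ − 161° = arccos(√0.8826) = 20.0°, giving θ ≈ 161 + 20.0 = 181.0°.

θ ≈ 181°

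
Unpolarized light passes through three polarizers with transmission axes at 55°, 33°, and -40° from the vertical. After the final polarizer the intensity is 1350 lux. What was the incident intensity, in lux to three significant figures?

Unpolarized light through the first polarizer → I₁ = ½ I₀, now polarized at 55°.
I₂ = I₁ cos²(33° − 55°) = 0.5 I₀ · cos²(22°) = 0.4298 I₀.
I₃ = I₂ cos²(-40° − 33°) = 0.4298 I₀ · cos²(73°) = 0.03674 I₀.
So 1350 lux = 0.03674 I₀, giving I₀ = 1350/0.03674 = 3.674e+04 lux.

I₀ ≈ 3.67e4 lux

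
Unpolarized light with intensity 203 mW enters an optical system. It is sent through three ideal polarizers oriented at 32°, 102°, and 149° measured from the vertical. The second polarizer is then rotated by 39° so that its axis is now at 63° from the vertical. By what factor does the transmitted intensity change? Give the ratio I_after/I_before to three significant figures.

I_new/I_old ≈ 0.0657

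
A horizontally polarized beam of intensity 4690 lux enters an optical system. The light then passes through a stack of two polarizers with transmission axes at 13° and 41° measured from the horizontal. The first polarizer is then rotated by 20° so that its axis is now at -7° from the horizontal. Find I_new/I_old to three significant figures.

Before rotation:
I₁ = I₀ cos²(13° − 0°) = I₀ cos²(13°) = 0.9494 I₀.
I₂ = I₁ cos²(41° − 13°) = 0.9494 I₀ · cos²(28°) = 0.7401 I₀.
After rotation:
I₁ = I₀ cos²(-7° − 0°) = I₀ cos²(7°) = 0.9851 I₀.
I₂ = I₁ cos²(41° + 7°) = 0.9851 I₀ · cos²(48°) = 0.4411 I₀.
Ratio = 0.4411 / 0.7401 = 0.5959.

I_new/I_old ≈ 0.596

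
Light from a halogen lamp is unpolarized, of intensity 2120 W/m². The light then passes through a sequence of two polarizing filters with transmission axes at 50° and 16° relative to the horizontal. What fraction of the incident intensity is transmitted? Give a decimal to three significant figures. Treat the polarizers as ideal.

Unpolarized light through the first polarizer → I₁ = 2120 W/m²/2 = 1060 W/m², polarized at 50°.
I₂ = I₁ · cos²(34°) = 1060 · 0.6873 = 728.5 W/m².
Transmitted fraction = 0.3437.

I/I₀ ≈ 0.344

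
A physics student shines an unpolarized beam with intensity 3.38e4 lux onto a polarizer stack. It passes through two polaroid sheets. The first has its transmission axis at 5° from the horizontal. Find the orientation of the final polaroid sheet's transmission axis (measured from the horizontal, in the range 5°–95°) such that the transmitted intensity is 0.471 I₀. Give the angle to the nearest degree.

Unpolarized light through the first polarizer → I₁ = ½ I₀, now polarized at 5°.
Need I₂/I₀ = 0.471, so cos²(θ − 5°) = 0.471 / 0.5 = 0.942.
θ − 5° = arccos(√0.942) = 13.9°, giving θ ≈ 5 + 13.9 = 18.9°.

θ ≈ 19°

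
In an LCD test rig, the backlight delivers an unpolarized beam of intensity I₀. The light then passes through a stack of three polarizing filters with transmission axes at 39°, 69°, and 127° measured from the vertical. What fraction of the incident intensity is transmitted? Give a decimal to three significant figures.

Unpolarized light through the first polarizer → I₁ = ½ I₀, now polarized at 39°.
I₂ = I₁ cos²(69° − 39°) = 0.5 I₀ · cos²(30°) = 0.375 I₀.
I₃ = I₂ cos²(127° − 69°) = 0.375 I₀ · cos²(58°) = 0.1053 I₀.
Transmitted fraction = 0.1053.

≈ 0.105 I₀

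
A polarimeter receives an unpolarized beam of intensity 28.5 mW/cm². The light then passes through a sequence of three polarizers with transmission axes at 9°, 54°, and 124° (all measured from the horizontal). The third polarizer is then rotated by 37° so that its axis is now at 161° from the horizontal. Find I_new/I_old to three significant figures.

Before rotation:
Unpolarized light through the first polarizer → I₁ = ½ I₀, now polarized at 9°.
I₂ = I₁ cos²(54° − 9°) = 0.5 I₀ · cos²(45°) = 0.25 I₀.
I₃ = I₂ cos²(124° − 54°) = 0.25 I₀ · cos²(70°) = 0.02924 I₀.
After rotation:
Unpolarized light through the first polarizer → I₁ = ½ I₀, now polarized at 9°.
I₂ = I₁ cos²(54° − 9°) = 0.5 I₀ · cos²(45°) = 0.25 I₀.
Angle between axes 2 and 3: 73°. I₃ = 0.25 I₀ · cos²(73°) = 0.02137 I₀.
Ratio = 0.02137 / 0.02924 = 0.7307.

I_new/I_old ≈ 0.731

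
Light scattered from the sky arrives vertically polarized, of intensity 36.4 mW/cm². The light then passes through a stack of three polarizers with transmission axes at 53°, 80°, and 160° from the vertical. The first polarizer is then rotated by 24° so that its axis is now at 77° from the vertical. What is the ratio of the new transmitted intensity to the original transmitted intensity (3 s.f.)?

I_new/I_old ≈ 0.176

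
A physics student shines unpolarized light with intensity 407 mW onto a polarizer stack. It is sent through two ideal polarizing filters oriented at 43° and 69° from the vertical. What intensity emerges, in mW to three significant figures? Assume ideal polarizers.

Unpolarized light through the first polarizer → I₁ = 407 mW/2 = 203.5 mW, polarized at 43°.
I₂ = I₁ · cos²(26°) = 203.5 · 0.8078 = 164.4 mW.

I ≈ 164 mW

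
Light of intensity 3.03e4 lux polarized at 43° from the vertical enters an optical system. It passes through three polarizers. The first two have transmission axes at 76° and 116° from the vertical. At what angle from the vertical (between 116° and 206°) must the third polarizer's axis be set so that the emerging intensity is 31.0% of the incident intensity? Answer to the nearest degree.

θ ≈ 146°

By Malus's law, I₁ = I₀ cos²(76° − 43°) = I₀ cos²(33°) = 0.7034 I₀.
I₂ = I₁ cos²(116° − 76°) = 0.7034 I₀ · cos²(40°) = 0.4128 I₀.
Need I₃/I₀ = 0.31, so cos²(θ − 116°) = 0.31 / 0.4128 = 0.7511.
θ − 116° = arccos(√0.7511) = 29.9°, giving θ ≈ 116 + 29.9 = 145.9°.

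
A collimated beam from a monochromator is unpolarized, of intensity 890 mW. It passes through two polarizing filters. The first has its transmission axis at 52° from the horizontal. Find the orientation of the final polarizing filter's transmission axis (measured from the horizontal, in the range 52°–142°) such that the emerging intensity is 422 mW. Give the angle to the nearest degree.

θ ≈ 65°

Unpolarized light through the first polarizer → I₁ = ½ I₀, now polarized at 52°.
Target fraction: 422 / 890 mW = 0.4742 of I₀.
Need I₂/I₀ = 0.4742, so cos²(θ − 52°) = 0.4742 / 0.5 = 0.9483.
θ − 52° = arccos(√0.9483) = 13.1°, giving θ ≈ 52 + 13.1 = 65.1°.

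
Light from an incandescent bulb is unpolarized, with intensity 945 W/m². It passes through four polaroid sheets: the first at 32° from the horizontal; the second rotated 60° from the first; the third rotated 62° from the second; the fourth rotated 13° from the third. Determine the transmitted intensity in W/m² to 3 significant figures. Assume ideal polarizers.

I ≈ 24.7 W/m²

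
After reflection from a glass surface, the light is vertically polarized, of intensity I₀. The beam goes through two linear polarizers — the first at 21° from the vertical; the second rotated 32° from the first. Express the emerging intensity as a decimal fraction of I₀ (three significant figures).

≈ 0.627 I₀

I₁ = I₀ cos²(21° − 0°) = I₀ cos²(21°) = 0.8716 I₀.
I₂ = I₁ cos²(32°) = 0.8716 · 0.7192 I₀ = 0.6268 I₀.
Transmitted fraction = 0.6268.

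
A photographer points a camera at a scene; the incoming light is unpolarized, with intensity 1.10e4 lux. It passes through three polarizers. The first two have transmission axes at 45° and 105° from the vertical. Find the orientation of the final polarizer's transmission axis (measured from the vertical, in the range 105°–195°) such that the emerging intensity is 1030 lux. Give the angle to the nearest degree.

Unpolarized light through the first polarizer → I₁ = ½ I₀, now polarized at 45°.
I₂ = I₁ cos²(105° − 45°) = 0.5 I₀ · cos²(60°) = 0.125 I₀.
Target fraction: 1030 / 1.10e4 lux = 0.09364 of I₀.
Need I₃/I₀ = 0.09364, so cos²(θ − 105°) = 0.09364 / 0.125 = 0.7491.
θ − 105° = arccos(√0.7491) = 30.1°, giving θ ≈ 105 + 30.1 = 135.1°.

θ ≈ 135°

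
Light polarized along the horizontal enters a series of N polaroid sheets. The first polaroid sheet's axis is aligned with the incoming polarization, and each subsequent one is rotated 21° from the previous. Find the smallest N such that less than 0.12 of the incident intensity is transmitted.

N = 17

First polarizer is aligned with the polarization: full transmission.
Each further stage multiplies by cos²(21°) = 0.8716.
After N polarizers: T = 0.8716^(N−1). Require T < 0.12 ⇒ N−1 > ln(0.12)/ln(0.8716) = 15.42, so N−1 ≥ 16 and N = 17.
Check: N=17 gives T = 0.1109 < 0.12; N=16 gives T = 0.1272.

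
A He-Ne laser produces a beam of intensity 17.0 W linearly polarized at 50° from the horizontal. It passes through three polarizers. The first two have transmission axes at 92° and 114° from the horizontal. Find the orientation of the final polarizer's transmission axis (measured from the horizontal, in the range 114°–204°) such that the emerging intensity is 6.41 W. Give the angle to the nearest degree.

I₁ = I₀ cos²(92° − 50°) = I₀ cos²(42°) = 0.5523 I₀.
I₂ = I₁ cos²(114° − 92°) = 0.5523 I₀ · cos²(22°) = 0.4748 I₀.
Target fraction: 6.41 / 17.0 W = 0.3771 of I₀.
Need I₃/I₀ = 0.3771, so cos²(θ − 114°) = 0.3771 / 0.4748 = 0.7942.
θ − 114° = arccos(√0.7942) = 27.0°, giving θ ≈ 114 + 27.0 = 141.0°.

θ ≈ 141°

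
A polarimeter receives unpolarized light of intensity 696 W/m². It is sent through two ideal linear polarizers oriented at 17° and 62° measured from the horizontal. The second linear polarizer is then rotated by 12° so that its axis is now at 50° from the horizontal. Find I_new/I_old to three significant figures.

I_new/I_old ≈ 1.41

Before rotation:
Unpolarized light through the first polarizer → I₁ = ½ I₀, now polarized at 17°.
I₂ = I₁ cos²(62° − 17°) = 0.5 I₀ · cos²(45°) = 0.25 I₀.
After rotation:
Unpolarized light through the first polarizer → I₁ = ½ I₀, now polarized at 17°.
I₂ = I₁ cos²(50° − 17°) = 0.5 I₀ · cos²(33°) = 0.3517 I₀.
Ratio = 0.3517 / 0.25 = 1.407.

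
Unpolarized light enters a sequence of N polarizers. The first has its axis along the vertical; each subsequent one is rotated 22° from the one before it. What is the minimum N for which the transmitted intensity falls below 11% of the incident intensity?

First polarizer halves the unpolarized light: factor 1/2.
Each further stage multiplies by cos²(22°) = 0.8597.
After N polarizers: T = 0.5·0.8597^(N−1). Require T < 0.11 ⇒ N−1 > ln(0.11/0.5)/ln(0.8597) = 10.01, so N−1 ≥ 11 and N = 12.
Check: N=12 gives T = 0.09476 < 0.11; N=11 gives T = 0.1102.

N = 12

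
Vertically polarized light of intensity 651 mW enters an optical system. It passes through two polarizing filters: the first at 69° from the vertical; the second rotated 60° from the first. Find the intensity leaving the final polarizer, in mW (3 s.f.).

I₁ = 651 mW · cos²(69°) = 83.61 mW.
I₂ = I₁ · cos²(60°) = 83.61 · 0.25 = 20.9 mW.

I ≈ 20.9 mW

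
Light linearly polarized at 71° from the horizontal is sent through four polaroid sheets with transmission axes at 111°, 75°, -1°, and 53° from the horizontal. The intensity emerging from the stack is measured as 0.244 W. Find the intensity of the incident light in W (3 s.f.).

I₀ ≈ 31.4 W

By Malus's law, I₁ = I₀ cos²(111° − 71°) = I₀ cos²(40°) = 0.5868 I₀.
I₂ = I₁ cos²(75° − 111°) = 0.5868 I₀ · cos²(36°) = 0.3841 I₀.
I₃ = I₂ cos²(-1° − 75°) = 0.3841 I₀ · cos²(76°) = 0.02248 I₀.
I₄ = I₃ cos²(53° + 1°) = 0.02248 I₀ · cos²(54°) = 0.007766 I₀.
So 0.244 W = 0.007766 I₀, giving I₀ = 0.244/0.007766 = 31.42 W.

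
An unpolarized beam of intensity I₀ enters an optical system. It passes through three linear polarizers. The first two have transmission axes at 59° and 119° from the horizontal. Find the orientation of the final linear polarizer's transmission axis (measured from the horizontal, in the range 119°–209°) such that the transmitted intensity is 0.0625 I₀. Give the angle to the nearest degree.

θ ≈ 164°

Unpolarized light through the first polarizer → I₁ = ½ I₀, now polarized at 59°.
I₂ = I₁ cos²(119° − 59°) = 0.5 I₀ · cos²(60°) = 0.125 I₀.
Need I₃/I₀ = 0.0625, so cos²(θ − 119°) = 0.0625 / 0.125 = 0.5.
θ − 119° = arccos(√0.5) = 45.0°, giving θ ≈ 119 + 45.0 = 164.0°.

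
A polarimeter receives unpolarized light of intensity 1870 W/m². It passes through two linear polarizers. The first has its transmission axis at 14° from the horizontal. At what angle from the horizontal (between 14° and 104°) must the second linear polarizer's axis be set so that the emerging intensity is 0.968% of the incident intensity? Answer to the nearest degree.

θ ≈ 96°

Unpolarized light through the first polarizer → I₁ = ½ I₀, now polarized at 14°.
Need I₂/I₀ = 0.00968, so cos²(θ − 14°) = 0.00968 / 0.5 = 0.01936.
θ − 14° = arccos(√0.01936) = 82.0°, giving θ ≈ 14 + 82.0 = 96.0°.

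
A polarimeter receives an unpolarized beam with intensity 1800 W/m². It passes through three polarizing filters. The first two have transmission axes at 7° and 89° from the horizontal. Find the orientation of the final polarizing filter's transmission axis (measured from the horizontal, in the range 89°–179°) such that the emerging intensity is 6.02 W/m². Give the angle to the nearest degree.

Unpolarized light through the first polarizer → I₁ = ½ I₀, now polarized at 7°.
I₂ = I₁ cos²(89° − 7°) = 0.5 I₀ · cos²(82°) = 0.009685 I₀.
Target fraction: 6.02 / 1800 W/m² = 0.003344 of I₀.
Need I₃/I₀ = 0.003344, so cos²(θ − 89°) = 0.003344 / 0.009685 = 0.3453.
θ − 89° = arccos(√0.3453) = 54.0°, giving θ ≈ 89 + 54.0 = 143.0°.

θ ≈ 143°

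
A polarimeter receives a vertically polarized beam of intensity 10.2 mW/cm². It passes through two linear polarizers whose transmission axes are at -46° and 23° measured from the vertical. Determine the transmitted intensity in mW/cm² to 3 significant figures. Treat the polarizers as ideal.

I₁ = 10.2 mW/cm² · cos²(46°) = 4.922 mW/cm².
I₂ = I₁ · cos²(69°) = 4.922 · 0.1284 = 0.6321 mW/cm².

I ≈ 0.632 mW/cm²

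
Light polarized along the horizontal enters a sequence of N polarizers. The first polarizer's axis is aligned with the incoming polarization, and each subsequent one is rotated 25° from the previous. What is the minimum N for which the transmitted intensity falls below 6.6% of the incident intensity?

First polarizer is aligned with the polarization: full transmission.
Each further stage multiplies by cos²(25°) = 0.8214.
After N polarizers: T = 0.8214^(N−1). Require T < 0.066 ⇒ N−1 > ln(0.066)/ln(0.8214) = 13.81, so N−1 ≥ 14 and N = 15.
Check: N=15 gives T = 0.06364 < 0.066; N=14 gives T = 0.07748.

N = 15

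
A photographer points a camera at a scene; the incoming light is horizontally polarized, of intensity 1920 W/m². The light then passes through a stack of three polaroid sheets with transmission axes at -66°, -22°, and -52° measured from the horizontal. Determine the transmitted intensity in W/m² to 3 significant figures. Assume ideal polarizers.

I₁ = 1920 W/m² · cos²(66°) = 317.6 W/m².
I₂ = I₁ · cos²(44°) = 317.6 · 0.5174 = 164.4 W/m².
I₃ = I₂ · cos²(30°) = 164.4 · 0.75 = 123.3 W/m².

I ≈ 123 W/m²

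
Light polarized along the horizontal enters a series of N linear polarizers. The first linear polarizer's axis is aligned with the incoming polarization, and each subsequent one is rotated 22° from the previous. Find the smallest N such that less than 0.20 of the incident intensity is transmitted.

N = 12

First polarizer is aligned with the polarization: full transmission.
Each further stage multiplies by cos²(22°) = 0.8597.
After N polarizers: T = 0.8597^(N−1). Require T < 0.20 ⇒ N−1 > ln(0.20)/ln(0.8597) = 10.64, so N−1 ≥ 11 and N = 12.
Check: N=12 gives T = 0.1895 < 0.20; N=11 gives T = 0.2205.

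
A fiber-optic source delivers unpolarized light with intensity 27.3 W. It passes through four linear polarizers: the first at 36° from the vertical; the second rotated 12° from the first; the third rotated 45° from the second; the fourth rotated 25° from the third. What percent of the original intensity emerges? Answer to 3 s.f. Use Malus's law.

Unpolarized light through the first polarizer → I₁ = 27.3 W/2 = 13.65 W, polarized at 36°.
I₂ = I₁ · cos²(12°) = 13.65 · 0.9568 = 13.06 W.
I₃ = I₂ · cos²(45°) = 13.06 · 0.5 = 6.53 W.
I₄ = I₃ · cos²(25°) = 6.53 · 0.8214 = 5.364 W.
That is 19.65% of the incident intensity.

≈ 19.6%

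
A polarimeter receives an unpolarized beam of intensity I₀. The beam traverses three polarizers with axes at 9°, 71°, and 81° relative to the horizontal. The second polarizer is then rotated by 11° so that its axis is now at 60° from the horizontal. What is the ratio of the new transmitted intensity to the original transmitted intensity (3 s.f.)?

I_new/I_old ≈ 1.61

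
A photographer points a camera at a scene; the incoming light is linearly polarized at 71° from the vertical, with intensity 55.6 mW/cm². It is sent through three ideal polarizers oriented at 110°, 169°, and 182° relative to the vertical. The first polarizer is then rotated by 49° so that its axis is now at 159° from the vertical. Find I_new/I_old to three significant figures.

I_new/I_old ≈ 0.00737

Before rotation:
I₁ = I₀ cos²(110° − 71°) = I₀ cos²(39°) = 0.604 I₀.
I₂ = I₁ cos²(169° − 110°) = 0.604 I₀ · cos²(59°) = 0.1602 I₀.
I₃ = I₂ cos²(182° − 169°) = 0.1602 I₀ · cos²(13°) = 0.1521 I₀.
After rotation:
I₁ = I₀ cos²(159° − 71°) = I₀ cos²(88°) = 0.001218 I₀.
I₂ = I₁ cos²(169° − 159°) = 0.001218 I₀ · cos²(10°) = 0.001181 I₀.
I₃ = I₂ cos²(182° − 169°) = 0.001181 I₀ · cos²(13°) = 0.001121 I₀.
Ratio = 0.001121 / 0.1521 = 0.007373.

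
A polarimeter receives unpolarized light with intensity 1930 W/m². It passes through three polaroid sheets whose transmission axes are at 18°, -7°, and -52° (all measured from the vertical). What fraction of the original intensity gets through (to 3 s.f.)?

I/I₀ ≈ 0.205

Unpolarized light through the first polarizer → I₁ = 1930 W/m²/2 = 965 W/m², polarized at 18°.
I₂ = I₁ · cos²(25°) = 965 · 0.8214 = 792.6 W/m².
I₃ = I₂ · cos²(45°) = 792.6 · 0.5 = 396.3 W/m².
Transmitted fraction = 0.2053.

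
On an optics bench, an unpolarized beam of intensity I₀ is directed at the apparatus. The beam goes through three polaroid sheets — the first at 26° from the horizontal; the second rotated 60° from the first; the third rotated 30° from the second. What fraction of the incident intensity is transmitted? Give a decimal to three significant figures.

≈ 0.0938 I₀

Unpolarized light through the first polarizer → I₁ = ½ I₀, now polarized at 26°.
I₂ = I₁ cos²(60°) = 0.5 · 0.25 I₀ = 0.125 I₀.
I₃ = I₂ cos²(30°) = 0.125 · 0.75 I₀ = 0.09375 I₀.
Transmitted fraction = 0.09375.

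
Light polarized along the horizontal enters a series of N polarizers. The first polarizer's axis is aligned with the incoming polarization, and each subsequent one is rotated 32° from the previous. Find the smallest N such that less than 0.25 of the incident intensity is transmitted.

N = 6

First polarizer is aligned with the polarization: full transmission.
Each further stage multiplies by cos²(32°) = 0.7192.
After N polarizers: T = 0.7192^(N−1). Require T < 0.25 ⇒ N−1 > ln(0.25)/ln(0.7192) = 4.21, so N−1 ≥ 5 and N = 6.
Check: N=6 gives T = 0.1924 < 0.25; N=5 gives T = 0.2675.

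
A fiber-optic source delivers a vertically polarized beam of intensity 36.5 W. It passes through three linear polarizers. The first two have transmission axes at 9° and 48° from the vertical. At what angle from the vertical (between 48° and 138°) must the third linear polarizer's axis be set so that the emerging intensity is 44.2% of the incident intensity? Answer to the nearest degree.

θ ≈ 78°

I₁ = I₀ cos²(9° − 0°) = I₀ cos²(9°) = 0.9755 I₀.
I₂ = I₁ cos²(48° − 9°) = 0.9755 I₀ · cos²(39°) = 0.5892 I₀.
Need I₃/I₀ = 0.442, so cos²(θ − 48°) = 0.442 / 0.5892 = 0.7502.
θ − 48° = arccos(√0.7502) = 30.0°, giving θ ≈ 48 + 30.0 = 78.0°.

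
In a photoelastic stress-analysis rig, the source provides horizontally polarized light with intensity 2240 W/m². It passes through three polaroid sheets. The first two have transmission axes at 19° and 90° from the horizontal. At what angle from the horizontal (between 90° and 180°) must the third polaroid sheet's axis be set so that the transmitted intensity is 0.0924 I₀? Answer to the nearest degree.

θ ≈ 99°

I₁ = I₀ cos²(19° − 0°) = I₀ cos²(19°) = 0.894 I₀.
I₂ = I₁ cos²(90° − 19°) = 0.894 I₀ · cos²(71°) = 0.09476 I₀.
Need I₃/I₀ = 0.0924, so cos²(θ − 90°) = 0.0924 / 0.09476 = 0.9751.
θ − 90° = arccos(√0.9751) = 9.1°, giving θ ≈ 90 + 9.1 = 99.1°.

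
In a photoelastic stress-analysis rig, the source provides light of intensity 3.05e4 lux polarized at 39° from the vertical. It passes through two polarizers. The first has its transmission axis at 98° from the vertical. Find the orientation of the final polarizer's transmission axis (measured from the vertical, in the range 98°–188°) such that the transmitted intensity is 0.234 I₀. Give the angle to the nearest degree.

By Malus's law, I₁ = I₀ cos²(98° − 39°) = I₀ cos²(59°) = 0.2653 I₀.
Need I₂/I₀ = 0.234, so cos²(θ − 98°) = 0.234 / 0.2653 = 0.8821.
θ − 98° = arccos(√0.8821) = 20.1°, giving θ ≈ 98 + 20.1 = 118.1°.

θ ≈ 118°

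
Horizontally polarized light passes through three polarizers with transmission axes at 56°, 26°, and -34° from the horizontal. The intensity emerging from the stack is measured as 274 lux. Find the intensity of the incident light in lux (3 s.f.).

I₀ ≈ 4670 lux

I₁ = I₀ cos²(56° − 0°) = I₀ cos²(56°) = 0.3127 I₀.
I₂ = I₁ cos²(26° − 56°) = 0.3127 I₀ · cos²(30°) = 0.2345 I₀.
I₃ = I₂ cos²(-34° − 26°) = 0.2345 I₀ · cos²(60°) = 0.05863 I₀.
So 274 lux = 0.05863 I₀, giving I₀ = 274/0.05863 = 4673 lux.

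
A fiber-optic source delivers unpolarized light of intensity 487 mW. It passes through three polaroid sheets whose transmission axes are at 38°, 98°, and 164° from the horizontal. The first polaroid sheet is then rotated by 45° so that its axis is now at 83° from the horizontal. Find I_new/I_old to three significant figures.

Before rotation:
Unpolarized light through the first polarizer → I₁ = ½ I₀, now polarized at 38°.
I₂ = I₁ cos²(98° − 38°) = 0.5 I₀ · cos²(60°) = 0.125 I₀.
I₃ = I₂ cos²(164° − 98°) = 0.125 I₀ · cos²(66°) = 0.02068 I₀.
After rotation:
Unpolarized light through the first polarizer → I₁ = ½ I₀, now polarized at 83°.
I₂ = I₁ cos²(98° − 83°) = 0.5 I₀ · cos²(15°) = 0.4665 I₀.
I₃ = I₂ cos²(164° − 98°) = 0.4665 I₀ · cos²(66°) = 0.07718 I₀.
Ratio = 0.07718 / 0.02068 = 3.732.

I_new/I_old ≈ 3.73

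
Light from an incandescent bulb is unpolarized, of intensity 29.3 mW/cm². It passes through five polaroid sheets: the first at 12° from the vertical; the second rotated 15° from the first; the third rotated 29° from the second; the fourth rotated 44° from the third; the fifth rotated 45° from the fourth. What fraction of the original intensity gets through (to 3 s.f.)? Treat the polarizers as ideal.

I/I₀ ≈ 0.0923

Unpolarized light through the first polarizer → I₁ = 29.3 mW/cm²/2 = 14.65 mW/cm², polarized at 12°.
I₂ = I₁ · cos²(15°) = 14.65 · 0.933 = 13.67 mW/cm².
I₃ = I₂ · cos²(29°) = 13.67 · 0.765 = 10.46 mW/cm².
I₄ = I₃ · cos²(44°) = 10.46 · 0.5174 = 5.41 mW/cm².
I₅ = I₄ · cos²(45°) = 5.41 · 0.5 = 2.705 mW/cm².
Transmitted fraction = 0.09233.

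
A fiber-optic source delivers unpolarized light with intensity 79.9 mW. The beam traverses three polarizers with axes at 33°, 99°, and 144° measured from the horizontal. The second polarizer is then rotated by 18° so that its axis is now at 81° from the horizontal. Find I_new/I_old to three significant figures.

I_new/I_old ≈ 1.12

Before rotation:
Unpolarized light through the first polarizer → I₁ = ½ I₀, now polarized at 33°.
I₂ = I₁ cos²(99° − 33°) = 0.5 I₀ · cos²(66°) = 0.08272 I₀.
I₃ = I₂ cos²(144° − 99°) = 0.08272 I₀ · cos²(45°) = 0.04136 I₀.
After rotation:
Unpolarized light through the first polarizer → I₁ = ½ I₀, now polarized at 33°.
I₂ = I₁ cos²(81° − 33°) = 0.5 I₀ · cos²(48°) = 0.2239 I₀.
I₃ = I₂ cos²(144° − 81°) = 0.2239 I₀ · cos²(63°) = 0.04614 I₀.
Ratio = 0.04614 / 0.04136 = 1.116.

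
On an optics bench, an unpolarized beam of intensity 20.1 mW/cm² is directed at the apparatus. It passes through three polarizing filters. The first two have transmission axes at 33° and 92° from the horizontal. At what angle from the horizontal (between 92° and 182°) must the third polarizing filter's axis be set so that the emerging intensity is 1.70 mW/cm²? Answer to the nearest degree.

θ ≈ 129°

Unpolarized light through the first polarizer → I₁ = ½ I₀, now polarized at 33°.
I₂ = I₁ cos²(92° − 33°) = 0.5 I₀ · cos²(59°) = 0.1326 I₀.
Target fraction: 1.70 / 20.1 mW/cm² = 0.08458 of I₀.
Need I₃/I₀ = 0.08458, so cos²(θ − 92°) = 0.08458 / 0.1326 = 0.6377.
θ − 92° = arccos(√0.6377) = 37.0°, giving θ ≈ 92 + 37.0 = 129.0°.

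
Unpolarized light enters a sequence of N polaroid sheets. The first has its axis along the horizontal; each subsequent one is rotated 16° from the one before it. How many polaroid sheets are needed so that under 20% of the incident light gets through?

First polarizer halves the unpolarized light: factor 1/2.
Each further stage multiplies by cos²(16°) = 0.924.
After N polarizers: T = 0.5·0.924^(N−1). Require T < 0.20 ⇒ N−1 > ln(0.20/0.5)/ln(0.924) = 11.60, so N−1 ≥ 12 and N = 13.
Check: N=13 gives T = 0.1937 < 0.20; N=12 gives T = 0.2096.

N = 13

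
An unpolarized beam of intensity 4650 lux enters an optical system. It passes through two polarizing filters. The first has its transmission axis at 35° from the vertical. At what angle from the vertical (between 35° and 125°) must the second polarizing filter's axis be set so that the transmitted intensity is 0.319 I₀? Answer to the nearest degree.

θ ≈ 72°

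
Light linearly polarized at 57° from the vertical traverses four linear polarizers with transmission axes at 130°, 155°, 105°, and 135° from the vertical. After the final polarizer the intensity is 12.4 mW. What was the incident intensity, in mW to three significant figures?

I₀ ≈ 570 mW

I₁ = I₀ cos²(130° − 57°) = I₀ cos²(73°) = 0.08548 I₀.
I₂ = I₁ cos²(155° − 130°) = 0.08548 I₀ · cos²(25°) = 0.07021 I₀.
I₃ = I₂ cos²(105° − 155°) = 0.07021 I₀ · cos²(50°) = 0.02901 I₀.
I₄ = I₃ cos²(135° − 105°) = 0.02901 I₀ · cos²(30°) = 0.02176 I₀.
So 12.4 mW = 0.02176 I₀, giving I₀ = 12.4/0.02176 = 569.9 mW.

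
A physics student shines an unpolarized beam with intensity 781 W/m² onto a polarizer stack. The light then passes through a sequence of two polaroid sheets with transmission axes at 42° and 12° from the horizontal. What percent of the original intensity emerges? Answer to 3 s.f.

Unpolarized light through the first polarizer → I₁ = 781 W/m²/2 = 390.5 W/m², polarized at 42°.
I₂ = I₁ · cos²(30°) = 390.5 · 0.75 = 292.9 W/m².
That is 37.5% of the incident intensity.

≈ 37.5%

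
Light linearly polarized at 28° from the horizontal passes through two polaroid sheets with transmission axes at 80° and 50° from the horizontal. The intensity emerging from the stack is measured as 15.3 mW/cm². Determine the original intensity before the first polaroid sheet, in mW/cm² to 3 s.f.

I₀ ≈ 53.8 mW/cm²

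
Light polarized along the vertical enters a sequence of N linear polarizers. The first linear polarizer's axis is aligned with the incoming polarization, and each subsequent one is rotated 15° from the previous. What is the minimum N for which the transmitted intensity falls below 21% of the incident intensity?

First polarizer is aligned with the polarization: full transmission.
Each further stage multiplies by cos²(15°) = 0.933.
After N polarizers: T = 0.933^(N−1). Require T < 0.21 ⇒ N−1 > ln(0.21)/ln(0.933) = 22.51, so N−1 ≥ 23 and N = 24.
Check: N=24 gives T = 0.203 < 0.21; N=23 gives T = 0.2175.

N = 24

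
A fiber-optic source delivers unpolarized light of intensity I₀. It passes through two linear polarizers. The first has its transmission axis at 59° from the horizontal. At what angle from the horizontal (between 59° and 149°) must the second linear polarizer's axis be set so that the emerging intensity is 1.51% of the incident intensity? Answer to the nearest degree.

Unpolarized light through the first polarizer → I₁ = ½ I₀, now polarized at 59°.
Need I₂/I₀ = 0.0151, so cos²(θ − 59°) = 0.0151 / 0.5 = 0.0302.
θ − 59° = arccos(√0.0302) = 80.0°, giving θ ≈ 59 + 80.0 = 139.0°.

θ ≈ 139°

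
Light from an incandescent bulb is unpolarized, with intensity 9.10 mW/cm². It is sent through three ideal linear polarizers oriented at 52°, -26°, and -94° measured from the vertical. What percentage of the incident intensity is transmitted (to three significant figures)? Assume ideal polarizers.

Unpolarized light through the first polarizer → I₁ = 9.10 mW/cm²/2 = 4.55 mW/cm², polarized at 52°.
I₂ = I₁ · cos²(78°) = 4.55 · 0.04323 = 0.1967 mW/cm².
I₃ = I₂ · cos²(68°) = 0.1967 · 0.1403 = 0.0276 mW/cm².
That is 0.3033% of the incident intensity.

≈ 0.303%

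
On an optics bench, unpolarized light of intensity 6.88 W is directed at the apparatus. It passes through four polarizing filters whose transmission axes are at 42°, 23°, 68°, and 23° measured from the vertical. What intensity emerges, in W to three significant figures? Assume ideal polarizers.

Unpolarized light through the first polarizer → I₁ = 6.88 W/2 = 3.44 W, polarized at 42°.
I₂ = I₁ · cos²(19°) = 3.44 · 0.894 = 3.075 W.
I₃ = I₂ · cos²(45°) = 3.075 · 0.5 = 1.538 W.
I₄ = I₃ · cos²(45°) = 1.538 · 0.5 = 0.7688 W.

I ≈ 0.769 W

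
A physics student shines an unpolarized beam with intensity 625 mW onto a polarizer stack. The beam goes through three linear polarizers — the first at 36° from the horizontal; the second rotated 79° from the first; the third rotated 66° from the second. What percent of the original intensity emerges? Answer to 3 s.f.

≈ 0.301%

Unpolarized light through the first polarizer → I₁ = 625 mW/2 = 312.5 mW, polarized at 36°.
I₂ = I₁ · cos²(79°) = 312.5 · 0.03641 = 11.38 mW.
I₃ = I₂ · cos²(66°) = 11.38 · 0.1654 = 1.882 mW.
That is 0.3012% of the incident intensity.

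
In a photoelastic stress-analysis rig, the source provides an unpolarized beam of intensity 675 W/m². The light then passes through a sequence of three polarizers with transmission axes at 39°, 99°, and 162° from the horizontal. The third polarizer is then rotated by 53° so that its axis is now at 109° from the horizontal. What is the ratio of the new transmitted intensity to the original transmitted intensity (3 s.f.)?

I_new/I_old ≈ 4.71

Before rotation:
Unpolarized light through the first polarizer → I₁ = ½ I₀, now polarized at 39°.
I₂ = I₁ cos²(99° − 39°) = 0.5 I₀ · cos²(60°) = 0.125 I₀.
I₃ = I₂ cos²(162° − 99°) = 0.125 I₀ · cos²(63°) = 0.02576 I₀.
After rotation:
Unpolarized light through the first polarizer → I₁ = ½ I₀, now polarized at 39°.
I₂ = I₁ cos²(99° − 39°) = 0.5 I₀ · cos²(60°) = 0.125 I₀.
I₃ = I₂ cos²(109° − 99°) = 0.125 I₀ · cos²(10°) = 0.1212 I₀.
Ratio = 0.1212 / 0.02576 = 4.706.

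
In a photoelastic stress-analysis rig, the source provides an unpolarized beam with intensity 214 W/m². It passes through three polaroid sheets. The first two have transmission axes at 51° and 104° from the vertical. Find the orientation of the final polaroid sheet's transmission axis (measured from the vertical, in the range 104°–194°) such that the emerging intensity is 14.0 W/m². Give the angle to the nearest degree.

θ ≈ 157°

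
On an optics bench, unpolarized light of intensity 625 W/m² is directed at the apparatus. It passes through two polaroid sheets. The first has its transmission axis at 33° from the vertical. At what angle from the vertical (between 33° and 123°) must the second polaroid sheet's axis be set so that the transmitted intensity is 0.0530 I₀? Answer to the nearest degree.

θ ≈ 104°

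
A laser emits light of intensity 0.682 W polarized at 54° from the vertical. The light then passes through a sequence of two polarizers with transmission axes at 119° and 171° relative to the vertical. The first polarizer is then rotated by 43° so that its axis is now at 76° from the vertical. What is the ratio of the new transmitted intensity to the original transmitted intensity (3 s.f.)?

Before rotation:
I₁ = I₀ cos²(119° − 54°) = I₀ cos²(65°) = 0.1786 I₀.
I₂ = I₁ cos²(171° − 119°) = 0.1786 I₀ · cos²(52°) = 0.0677 I₀.
After rotation:
I₁ = I₀ cos²(76° − 54°) = I₀ cos²(22°) = 0.8597 I₀.
Angle between axes 1 and 2: 85°. I₂ = 0.8597 I₀ · cos²(85°) = 0.00653 I₀.
Ratio = 0.00653 / 0.0677 = 0.09646.

I_new/I_old ≈ 0.0965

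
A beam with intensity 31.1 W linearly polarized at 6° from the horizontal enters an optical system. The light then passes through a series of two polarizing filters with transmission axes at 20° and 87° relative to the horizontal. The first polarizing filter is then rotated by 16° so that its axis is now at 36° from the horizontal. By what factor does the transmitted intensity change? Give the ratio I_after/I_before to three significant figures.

Before rotation:
I₁ = I₀ cos²(20° − 6°) = I₀ cos²(14°) = 0.9415 I₀.
I₂ = I₁ cos²(87° − 20°) = 0.9415 I₀ · cos²(67°) = 0.1437 I₀.
After rotation:
I₁ = I₀ cos²(36° − 6°) = I₀ cos²(30°) = 0.75 I₀.
I₂ = I₁ cos²(87° − 36°) = 0.75 I₀ · cos²(51°) = 0.297 I₀.
Ratio = 0.297 / 0.1437 = 2.067.

I_new/I_old ≈ 2.07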